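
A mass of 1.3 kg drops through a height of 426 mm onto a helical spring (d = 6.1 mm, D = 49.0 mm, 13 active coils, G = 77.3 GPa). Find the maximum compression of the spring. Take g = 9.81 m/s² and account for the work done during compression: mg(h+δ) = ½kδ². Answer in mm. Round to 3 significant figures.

k = Gd⁴/(8D³N_a) = (77.3×10³)(6.1⁴)/(8·49.0³·13) = 8.7474 N/mm
W = mg = 1.3 × 9.81 = 12.753 N
½kδ² − Wδ − Wh = 0 → δ = (W + √(W² + 2kWh))/k
δ = (12.753 + √(162.64 + 95045))/8.7474 = (12.753 + 308.56)/8.7474 = 36.732 mm

36.7 mm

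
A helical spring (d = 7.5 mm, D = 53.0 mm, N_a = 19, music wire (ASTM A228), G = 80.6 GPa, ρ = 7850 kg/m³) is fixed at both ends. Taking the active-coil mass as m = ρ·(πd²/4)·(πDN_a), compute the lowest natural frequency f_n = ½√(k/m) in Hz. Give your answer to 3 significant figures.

50.7 Hz

k = Gd⁴/(8D³N_a) = (80.6×10³)(7.5⁴)/(8·53.0³·19) = 11.27 N/mm = 11270 N/m
Wire length L = πDN_a = π·53.0·19 = 3163.6 mm
m = ρ·(πd²/4)·L = 7850 × 44.179×10⁻⁶ m² × 3.1636 m = 1.0971 kg
f_n = ½√(k/m) = 0.5·√(11270/1.0971) = 0.5·√(10272) = 50.675 Hz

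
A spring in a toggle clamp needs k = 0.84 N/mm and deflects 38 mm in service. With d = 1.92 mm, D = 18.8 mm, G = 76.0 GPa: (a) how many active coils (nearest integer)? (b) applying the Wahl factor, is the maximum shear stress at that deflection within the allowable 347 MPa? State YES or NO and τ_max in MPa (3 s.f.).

N_a = Gd⁴/(8D³k) = (76.0×10³)(1.92⁴)/(8·18.8³·0.84) = 23.13 → N_a = 23
Actual rate k = Gd⁴/(8D³·23) = 0.84475 N/mm
Working load F = kδ = 0.84475·38 = 32.1 N
C = 18.8/1.92 = 9.7917; K_W = (4C−1)/(4C−4)+0.615/C = 1.1481
τ_max = K_W·8FD/(πd³) = 1.1481·217.12 = 249.28 MPa
τ_max ≤ 347 MPa → acceptable

(a) 23 coils; (b) YES, τ_max = 249 MPa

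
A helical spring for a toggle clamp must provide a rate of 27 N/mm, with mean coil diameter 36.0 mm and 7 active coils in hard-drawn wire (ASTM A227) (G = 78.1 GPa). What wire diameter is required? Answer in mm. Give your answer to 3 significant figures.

d = (8D³N_a·k / G)^(1/4) = (8·36.0³·7·27 / (78.1×10³))^0.25
  = (903.25)^0.25 = 5.4822 mm

5.48 mm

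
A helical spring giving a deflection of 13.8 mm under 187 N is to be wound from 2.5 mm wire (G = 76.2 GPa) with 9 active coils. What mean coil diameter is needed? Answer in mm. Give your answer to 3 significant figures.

14.5 mm

Required rate k = F/δ = 187/13.8 = 13.551 N/mm
D = (Gd⁴/(8N_a·k))^(1/3) = (76.2×10³·2.5⁴/(8·9·13.551))^(1/3)
  = (3050.84)^(1/3) = 14.5035 mm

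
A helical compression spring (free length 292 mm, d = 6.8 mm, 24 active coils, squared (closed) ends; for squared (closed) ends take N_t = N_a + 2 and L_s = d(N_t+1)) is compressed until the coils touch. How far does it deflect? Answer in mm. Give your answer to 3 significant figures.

N_t = 26; L_s = 6.8·27 = 183.6 mm
δ_solid = L₀ − L_s = 292 − 183.6 = 108.4 mm

108 mm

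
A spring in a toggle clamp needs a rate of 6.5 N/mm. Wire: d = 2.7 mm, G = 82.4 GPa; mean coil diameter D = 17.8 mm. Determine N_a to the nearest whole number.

N_a = Gd⁴/(8D³k) = (82.4×10³ × 2.7⁴)/(8 × 17.8³ × 6.5)
    = 4.37907e+06 / 293267 = 14.93 → 15 coils

15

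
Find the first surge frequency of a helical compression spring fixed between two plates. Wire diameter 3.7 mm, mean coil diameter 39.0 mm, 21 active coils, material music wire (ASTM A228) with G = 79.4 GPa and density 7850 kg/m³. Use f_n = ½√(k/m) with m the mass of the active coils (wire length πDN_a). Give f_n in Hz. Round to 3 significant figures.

k = Gd⁴/(8D³N_a) = (79.4×10³)(3.7⁴)/(8·39.0³·21) = 1.4932 N/mm = 1493.2 N/m
Wire length L = πDN_a = π·39.0·21 = 2573 mm
m = ρ·(πd²/4)·L = 7850 × 10.752×10⁻⁶ m² × 2.573 m = 0.21717 kg
f_n = ½√(k/m) = 0.5·√(1493.2/0.21717) = 0.5·√(6875.9) = 41.46 Hz

41.5 Hz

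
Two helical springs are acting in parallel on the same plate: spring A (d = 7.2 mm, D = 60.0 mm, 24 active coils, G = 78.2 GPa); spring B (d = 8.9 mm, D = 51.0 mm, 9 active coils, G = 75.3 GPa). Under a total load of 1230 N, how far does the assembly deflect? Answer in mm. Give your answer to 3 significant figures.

22.6 mm

k_A = Gd⁴/(8D³N_a) = (78.2×10³)(7.2⁴)/(8·60.0³·24) = 5.0674 N/mm
k_B = Gd⁴/(8D³N_a) = (75.3×10³)(8.9⁴)/(8·51.0³·9) = 49.467 N/mm
Parallel: k_eq = 5.0674 + 49.467 = 54.534 N/mm
δ = F/k_eq = 1230/54.534 = 22.555 mm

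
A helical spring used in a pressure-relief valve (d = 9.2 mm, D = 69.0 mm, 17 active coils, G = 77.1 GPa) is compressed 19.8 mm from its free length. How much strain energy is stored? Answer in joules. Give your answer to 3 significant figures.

2.42 J

k = Gd⁴/(8D³N_a) = (77.1×10³)(9.2⁴)/(8·69.0³·17) = 12.363 N/mm
U = ½kδ² = 0.5 × 12.363 × 19.8² = 2423.4 N·mm = 2.4234 J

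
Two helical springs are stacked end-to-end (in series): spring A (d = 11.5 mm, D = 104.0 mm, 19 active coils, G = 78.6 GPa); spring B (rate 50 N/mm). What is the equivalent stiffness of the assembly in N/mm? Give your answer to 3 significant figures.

6.93 N/mm

k_A = Gd⁴/(8D³N_a) = (78.6×10³)(11.5⁴)/(8·104.0³·19) = 8.0403 N/mm
Series: 1/k_eq = 1/8.0403 + 1/50 = 0.14437; k_eq = 6.9265 N/mm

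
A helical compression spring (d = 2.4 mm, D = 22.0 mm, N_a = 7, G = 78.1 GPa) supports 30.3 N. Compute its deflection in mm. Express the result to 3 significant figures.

k = Gd⁴/(8D³N_a) = (78.1×10³)(2.4⁴)/(8·22.0³·7) = 4.3455 N/mm
δ = F/k = 30.3 / 4.3455 = 6.9727 mm

6.97 mm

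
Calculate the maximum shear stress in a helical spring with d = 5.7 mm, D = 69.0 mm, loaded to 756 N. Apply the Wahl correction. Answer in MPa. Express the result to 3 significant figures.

802 MPa

Spring index C = D/d = 69.0/5.7 = 12.1053
K_W = (4C−1)/(4C−4) + 0.615/C = 47.421/44.421 + 0.0508 = 1.1183
τ₀ = 8FD/(πd³) = 8·756·69.0/(π·5.7³) = 417312/581.8 = 717.28 MPa
τ_max = K·τ₀ = 1.1183 × 717.28 = 802.16 MPa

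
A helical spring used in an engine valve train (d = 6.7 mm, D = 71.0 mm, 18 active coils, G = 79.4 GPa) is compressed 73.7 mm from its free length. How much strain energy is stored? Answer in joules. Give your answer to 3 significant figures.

k = Gd⁴/(8D³N_a) = (79.4×10³)(6.7⁴)/(8·71.0³·18) = 3.1044 N/mm
U = ½kδ² = 0.5 × 3.1044 × 73.7² = 8431.2 N·mm = 8.4312 J

8.43 J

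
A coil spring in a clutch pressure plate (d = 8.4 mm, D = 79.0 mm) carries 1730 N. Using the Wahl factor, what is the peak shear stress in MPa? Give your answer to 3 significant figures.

Spring index C = D/d = 79.0/8.4 = 9.4048
K_W = (4C−1)/(4C−4) + 0.615/C = 36.619/33.619 + 0.0654 = 1.1546
τ₀ = 8FD/(πd³) = 8·1730·79.0/(π·8.4³) = 1.09336e+06/1862 = 587.19 MPa
τ_max = K·τ₀ = 1.1546 × 587.19 = 677.98 MPa

678 MPa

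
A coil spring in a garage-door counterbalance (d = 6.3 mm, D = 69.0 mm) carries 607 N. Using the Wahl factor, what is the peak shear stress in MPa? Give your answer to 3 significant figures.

483 MPa

Spring index C = D/d = 69.0/6.3 = 10.9524
K_W = (4C−1)/(4C−4) + 0.615/C = 42.810/39.810 + 0.0562 = 1.1315
τ₀ = 8FD/(πd³) = 8·607·69.0/(π·6.3³) = 335064/785.55 = 426.54 MPa
τ_max = K·τ₀ = 1.1315 × 426.54 = 482.63 MPa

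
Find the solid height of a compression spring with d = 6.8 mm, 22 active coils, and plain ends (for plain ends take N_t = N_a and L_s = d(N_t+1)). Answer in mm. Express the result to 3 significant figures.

156 mm

plain ends: N_t = N_a = 22
L_s = d·(N_t+1) = 6.8 × 23 = 156.4 mm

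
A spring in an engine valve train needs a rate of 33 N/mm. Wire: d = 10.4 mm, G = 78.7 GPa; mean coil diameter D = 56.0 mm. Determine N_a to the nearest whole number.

N_a = Gd⁴/(8D³k) = (78.7×10³ × 10.4⁴)/(8 × 56.0³ × 33)
    = 9.20679e+08 / 4.63626e+07 = 19.86 → 20 coils

20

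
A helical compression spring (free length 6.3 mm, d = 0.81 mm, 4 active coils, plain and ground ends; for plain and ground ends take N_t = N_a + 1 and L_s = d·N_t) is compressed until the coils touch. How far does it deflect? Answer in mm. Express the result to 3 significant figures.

2.25 mm

N_t = 5; L_s = 0.81·5 = 4.05 mm
δ_solid = L₀ − L_s = 6.3 − 4.05 = 2.25 mm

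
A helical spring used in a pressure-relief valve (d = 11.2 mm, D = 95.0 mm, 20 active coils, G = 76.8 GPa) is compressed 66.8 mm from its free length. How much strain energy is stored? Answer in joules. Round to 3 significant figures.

k = Gd⁴/(8D³N_a) = (76.8×10³)(11.2⁴)/(8·95.0³·20) = 8.8093 N/mm
U = ½kδ² = 0.5 × 8.8093 × 66.8² = 19655 N·mm = 19.655 J

19.7 J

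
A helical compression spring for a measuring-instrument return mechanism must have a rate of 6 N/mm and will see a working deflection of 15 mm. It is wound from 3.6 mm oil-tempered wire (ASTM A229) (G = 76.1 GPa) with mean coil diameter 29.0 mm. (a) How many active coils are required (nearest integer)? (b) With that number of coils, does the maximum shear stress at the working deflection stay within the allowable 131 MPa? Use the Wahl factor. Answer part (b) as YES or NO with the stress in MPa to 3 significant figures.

(a) 11 coils; (b) NO, τ_max = 167 MPa

N_a = Gd⁴/(8D³k) = (76.1×10³)(3.6⁴)/(8·29.0³·6) = 10.92 → N_a = 11
Actual rate k = Gd⁴/(8D³·11) = 5.9555 N/mm
Working load F = kδ = 5.9555·15 = 89.332 N
C = 29.0/3.6 = 8.0556; K_W = (4C−1)/(4C−4)+0.615/C = 1.1826
τ_max = K_W·8FD/(πd³) = 1.1826·141.4 = 167.22 MPa
τ_max > 131 MPa → exceeds allowable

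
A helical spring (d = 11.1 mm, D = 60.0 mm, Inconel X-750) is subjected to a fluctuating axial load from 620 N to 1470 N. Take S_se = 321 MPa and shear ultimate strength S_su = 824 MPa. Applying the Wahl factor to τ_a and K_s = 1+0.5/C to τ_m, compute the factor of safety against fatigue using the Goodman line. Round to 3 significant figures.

2.90

C = D/d = 60.0/11.1 = 5.4054; K_W = (4C−1)/(4C−4)+0.615/C = 1.2840; K_s = 1+0.5/C = 1.0925
F_a = (F_max−F_min)/2 = 425 N; F_m = (F_max+F_min)/2 = 1045 N
τ_a = K_W·8F_aD/(πd³) = 1.2840 × 47.48 = 60.965 MPa
τ_m = K_s·8F_mD/(πd³) = 1.0925 × 116.75 = 127.54 MPa
Goodman: 1/n_f = τ_a/S_se + τ_m/S_su = 60.965/321 + 127.54/824 = 0.18992 + 0.15479 = 0.34471
n_f = 1/0.34471 = 2.901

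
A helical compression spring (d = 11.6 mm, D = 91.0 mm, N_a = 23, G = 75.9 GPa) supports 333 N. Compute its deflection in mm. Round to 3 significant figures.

33.6 mm

k = Gd⁴/(8D³N_a) = (75.9×10³)(11.6⁴)/(8·91.0³·23) = 9.9113 N/mm
δ = F/k = 333 / 9.9113 = 33.598 mm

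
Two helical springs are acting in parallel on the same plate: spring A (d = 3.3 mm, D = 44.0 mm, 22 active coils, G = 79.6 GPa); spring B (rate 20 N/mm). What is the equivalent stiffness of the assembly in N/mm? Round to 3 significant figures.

20.6 N/mm

k_A = Gd⁴/(8D³N_a) = (79.6×10³)(3.3⁴)/(8·44.0³·22) = 0.62965 N/mm
Parallel: k_eq = 0.62965 + 20 = 20.63 N/mm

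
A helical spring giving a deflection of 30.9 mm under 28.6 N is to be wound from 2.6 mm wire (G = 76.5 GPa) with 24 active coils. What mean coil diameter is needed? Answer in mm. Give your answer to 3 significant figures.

Required rate k = F/δ = 28.6/30.9 = 0.92557 N/mm
D = (Gd⁴/(8N_a·k))^(1/3) = (76.5×10³·2.6⁴/(8·24·0.92557))^(1/3)
  = (19671.9)^(1/3) = 26.9949 mm

27.0 mm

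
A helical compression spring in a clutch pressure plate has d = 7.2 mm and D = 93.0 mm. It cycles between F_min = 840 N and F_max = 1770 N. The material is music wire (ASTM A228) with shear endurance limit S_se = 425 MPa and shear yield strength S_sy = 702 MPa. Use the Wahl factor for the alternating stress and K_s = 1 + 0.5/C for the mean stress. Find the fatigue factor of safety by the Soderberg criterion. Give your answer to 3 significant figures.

C = D/d = 93.0/7.2 = 12.9167; K_W = (4C−1)/(4C−4)+0.615/C = 1.1105; K_s = 1+0.5/C = 1.0387
F_a = (F_max−F_min)/2 = 465 N; F_m = (F_max+F_min)/2 = 1305 N
τ_a = K_W·8F_aD/(πd³) = 1.1105 × 295.04 = 327.65 MPa
τ_m = K_s·8F_mD/(πd³) = 1.0387 × 828.01 = 860.06 MPa
Soderberg: 1/n_f = τ_a/S_se + τ_m/S_sy = 327.65/425 + 860.06/702 = 0.77095 + 1.22516 = 1.9961
n_f = 1/1.9961 = 0.501

0.501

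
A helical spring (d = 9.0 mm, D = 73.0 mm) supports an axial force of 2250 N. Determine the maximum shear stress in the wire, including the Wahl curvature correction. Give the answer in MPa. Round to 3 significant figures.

678 MPa

Spring index C = D/d = 73.0/9.0 = 8.1111
K_W = (4C−1)/(4C−4) + 0.615/C = 31.444/28.444 + 0.0758 = 1.1813
τ₀ = 8FD/(πd³) = 8·2250·73.0/(π·9.0³) = 1.314e+06/2290.2 = 573.74 MPa
τ_max = K·τ₀ = 1.1813 × 573.74 = 677.76 MPa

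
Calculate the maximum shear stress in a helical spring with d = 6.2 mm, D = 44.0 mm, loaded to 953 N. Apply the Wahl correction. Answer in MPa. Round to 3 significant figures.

542 MPa

Spring index C = D/d = 44.0/6.2 = 7.0968
K_W = (4C−1)/(4C−4) + 0.615/C = 27.387/24.387 + 0.0867 = 1.2097
τ₀ = 8FD/(πd³) = 8·953·44.0/(π·6.2³) = 335456/748.73 = 448.03 MPa
τ_max = K·τ₀ = 1.2097 × 448.03 = 541.98 MPa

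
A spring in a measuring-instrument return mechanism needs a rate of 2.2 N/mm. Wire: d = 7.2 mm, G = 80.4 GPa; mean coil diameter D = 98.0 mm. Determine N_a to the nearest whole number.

N_a = Gd⁴/(8D³k) = (80.4×10³ × 7.2⁴)/(8 × 98.0³ × 2.2)
    = 2.16066e+08 / 1.6565e+07 = 13.04 → 13 coils

13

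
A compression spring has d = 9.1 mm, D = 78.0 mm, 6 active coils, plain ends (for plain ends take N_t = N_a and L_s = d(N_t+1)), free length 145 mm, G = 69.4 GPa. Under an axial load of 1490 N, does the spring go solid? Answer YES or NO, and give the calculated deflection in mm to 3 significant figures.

k = Gd⁴/(8D³N_a) = (69.4×10³)(9.1⁴)/(8·78.0³·6) = 20.893 N/mm
N_t = 6; L_s = 9.1·7 = 63.7 mm; δ_solid = L₀ − L_s = 145 − 63.7 = 81.3 mm
δ = F/k = 1490/20.893 = 71.316 mm
δ < δ_solid → spring does not go solid

NO, δ = 71.3 mm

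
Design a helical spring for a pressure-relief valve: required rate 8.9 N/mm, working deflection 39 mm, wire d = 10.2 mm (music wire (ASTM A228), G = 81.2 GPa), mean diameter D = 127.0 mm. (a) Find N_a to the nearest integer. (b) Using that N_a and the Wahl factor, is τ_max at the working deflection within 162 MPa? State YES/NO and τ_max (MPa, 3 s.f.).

(a) 6 coils; (b) YES, τ_max = 118 MPa

N_a = Gd⁴/(8D³k) = (81.2×10³)(10.2⁴)/(8·127.0³·8.9) = 6.027 → N_a = 6
Actual rate k = Gd⁴/(8D³·6) = 8.9393 N/mm
Working load F = kδ = 8.9393·39 = 348.63 N
C = 127.0/10.2 = 12.4510; K_W = (4C−1)/(4C−4)+0.615/C = 1.1149
τ_max = K_W·8FD/(πd³) = 1.1149·106.25 = 118.45 MPa
τ_max ≤ 162 MPa → acceptable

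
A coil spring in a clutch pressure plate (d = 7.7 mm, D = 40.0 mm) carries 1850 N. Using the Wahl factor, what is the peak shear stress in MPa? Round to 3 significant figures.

Spring index C = D/d = 40.0/7.7 = 5.1948
K_W = (4C−1)/(4C−4) + 0.615/C = 19.779/16.779 + 0.1184 = 1.2972
τ₀ = 8FD/(πd³) = 8·1850·40.0/(π·7.7³) = 592000/1434.2 = 412.76 MPa
τ_max = K·τ₀ = 1.2972 × 412.76 = 535.43 MPa

535 MPa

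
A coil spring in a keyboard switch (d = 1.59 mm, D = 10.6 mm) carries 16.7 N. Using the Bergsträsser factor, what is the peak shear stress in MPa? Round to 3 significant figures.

Spring index C = D/d = 10.6/1.59 = 6.6667
K_B = (4C+2)/(4C−3) = 28.667/23.667 = 1.2113
τ₀ = 8FD/(πd³) = 8·16.7·10.6/(π·1.59³) = 1416.16/12.628 = 112.14 MPa
τ_max = K·τ₀ = 1.2113 × 112.14 = 135.83 MPa

136 MPa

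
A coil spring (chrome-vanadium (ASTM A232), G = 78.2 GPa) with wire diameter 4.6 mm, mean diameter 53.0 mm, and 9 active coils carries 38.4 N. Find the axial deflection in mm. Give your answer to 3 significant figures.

11.8 mm

k = Gd⁴/(8D³N_a) = (78.2×10³)(4.6⁴)/(8·53.0³·9) = 3.2665 N/mm
δ = F/k = 38.4 / 3.2665 = 11.756 mm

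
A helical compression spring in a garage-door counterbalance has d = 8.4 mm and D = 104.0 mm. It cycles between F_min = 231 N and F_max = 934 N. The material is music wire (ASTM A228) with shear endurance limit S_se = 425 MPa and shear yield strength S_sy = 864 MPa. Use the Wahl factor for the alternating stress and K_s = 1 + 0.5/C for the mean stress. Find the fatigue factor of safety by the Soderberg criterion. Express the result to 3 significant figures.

C = D/d = 104.0/8.4 = 12.3810; K_W = (4C−1)/(4C−4)+0.615/C = 1.1156; K_s = 1+0.5/C = 1.0404
F_a = (F_max−F_min)/2 = 351.5 N; F_m = (F_max+F_min)/2 = 582.5 N
τ_a = K_W·8F_aD/(πd³) = 1.1156 × 157.06 = 175.21 MPa
τ_m = K_s·8F_mD/(πd³) = 1.0404 × 260.27 = 270.79 MPa
Soderberg: 1/n_f = τ_a/S_se + τ_m/S_sy = 175.21/425 + 270.79/864 = 0.41226 + 0.31341 = 0.72567
n_f = 1/0.72567 = 1.378

1.38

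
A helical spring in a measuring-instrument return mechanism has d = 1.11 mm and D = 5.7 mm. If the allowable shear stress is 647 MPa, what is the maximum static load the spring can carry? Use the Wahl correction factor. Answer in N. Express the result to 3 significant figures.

C = D/d = 5.7/1.11 = 5.1351
K_W = (4C−1)/(4C−4) + 0.615/C = 19.541/16.541 + 0.1198 = 1.3011
τ_max = K·8FD/(πd³) → F_max = τ_allow·πd³/(8DK)
F_max = 647·π·1.11³/(8·5.7·1.3011) = 2779.9/59.332 = 46.853 N

46.9 N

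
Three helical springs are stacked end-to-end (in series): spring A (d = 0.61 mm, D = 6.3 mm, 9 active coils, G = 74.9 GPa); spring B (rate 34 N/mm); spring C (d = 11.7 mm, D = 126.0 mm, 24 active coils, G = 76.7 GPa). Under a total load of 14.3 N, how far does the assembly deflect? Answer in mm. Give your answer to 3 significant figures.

29.1 mm

k_A = Gd⁴/(8D³N_a) = (74.9×10³)(0.61⁴)/(8·6.3³·9) = 0.57603 N/mm
k_C = Gd⁴/(8D³N_a) = (76.7×10³)(11.7⁴)/(8·126.0³·24) = 3.7422 N/mm
Series: 1/k_eq = 1/0.57603 + 1/34 + 1/3.7422 = 2.0326; k_eq = 0.49197 N/mm
δ = F/k_eq = 14.3/0.49197 = 29.067 mm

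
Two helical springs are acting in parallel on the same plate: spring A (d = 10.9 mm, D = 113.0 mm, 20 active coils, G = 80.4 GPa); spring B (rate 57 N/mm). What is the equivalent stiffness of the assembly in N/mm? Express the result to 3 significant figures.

61.9 N/mm

k_A = Gd⁴/(8D³N_a) = (80.4×10³)(10.9⁴)/(8·113.0³·20) = 4.9159 N/mm
Parallel: k_eq = 4.9159 + 57 = 61.916 N/mm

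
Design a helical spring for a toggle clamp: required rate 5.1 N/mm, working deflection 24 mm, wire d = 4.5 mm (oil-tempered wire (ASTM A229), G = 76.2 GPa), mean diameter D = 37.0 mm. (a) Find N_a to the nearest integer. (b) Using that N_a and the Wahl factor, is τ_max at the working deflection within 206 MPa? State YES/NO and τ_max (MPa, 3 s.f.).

(a) 15 coils; (b) YES, τ_max = 150 MPa

N_a = Gd⁴/(8D³k) = (76.2×10³)(4.5⁴)/(8·37.0³·5.1) = 15.12 → N_a = 15
Actual rate k = Gd⁴/(8D³·15) = 5.1407 N/mm
Working load F = kδ = 5.1407·24 = 123.38 N
C = 37.0/4.5 = 8.2222; K_W = (4C−1)/(4C−4)+0.615/C = 1.1786
τ_max = K_W·8FD/(πd³) = 1.1786·127.57 = 150.35 MPa
τ_max ≤ 206 MPa → acceptable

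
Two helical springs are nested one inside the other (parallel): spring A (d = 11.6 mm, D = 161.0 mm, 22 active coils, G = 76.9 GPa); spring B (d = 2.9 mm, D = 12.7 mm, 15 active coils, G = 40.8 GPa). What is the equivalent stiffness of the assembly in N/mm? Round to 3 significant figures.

13.6 N/mm

k_A = Gd⁴/(8D³N_a) = (76.9×10³)(11.6⁴)/(8·161.0³·22) = 1.8957 N/mm
k_B = Gd⁴/(8D³N_a) = (40.8×10³)(2.9⁴)/(8·12.7³·15) = 11.74 N/mm
Parallel: k_eq = 1.8957 + 11.74 = 13.635 N/mm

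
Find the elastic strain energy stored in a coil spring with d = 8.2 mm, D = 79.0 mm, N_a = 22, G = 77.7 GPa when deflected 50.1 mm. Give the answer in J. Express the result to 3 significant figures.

k = Gd⁴/(8D³N_a) = (77.7×10³)(8.2⁴)/(8·79.0³·22) = 4.0484 N/mm
U = ½kδ² = 0.5 × 4.0484 × 50.1² = 5080.8 N·mm = 5.0808 J

5.08 J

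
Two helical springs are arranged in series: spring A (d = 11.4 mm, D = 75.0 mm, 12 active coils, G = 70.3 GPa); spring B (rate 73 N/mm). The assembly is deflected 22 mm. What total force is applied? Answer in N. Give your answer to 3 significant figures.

460 N

k_A = Gd⁴/(8D³N_a) = (70.3×10³)(11.4⁴)/(8·75.0³·12) = 29.317 N/mm
Series: 1/k_eq = 1/29.317 + 1/73 = 0.047809; k_eq = 20.917 N/mm
F = k_eq·δ = 20.917·22 = 460.17 N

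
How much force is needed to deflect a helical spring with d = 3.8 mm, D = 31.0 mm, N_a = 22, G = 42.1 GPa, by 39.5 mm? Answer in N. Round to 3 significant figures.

k = Gd⁴/(8D³N_a) = (42.1×10³)(3.8⁴)/(8·31.0³·22) = 1.6742 N/mm
F = k·δ = 1.6742 × 39.5 = 66.133 N

66.1 N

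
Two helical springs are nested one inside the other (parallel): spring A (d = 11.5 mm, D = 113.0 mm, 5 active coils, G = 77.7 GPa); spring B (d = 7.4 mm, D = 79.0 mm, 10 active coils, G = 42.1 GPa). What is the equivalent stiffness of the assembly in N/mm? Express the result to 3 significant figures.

k_A = Gd⁴/(8D³N_a) = (77.7×10³)(11.5⁴)/(8·113.0³·5) = 23.546 N/mm
k_B = Gd⁴/(8D³N_a) = (42.1×10³)(7.4⁴)/(8·79.0³·10) = 3.2006 N/mm
Parallel: k_eq = 23.546 + 3.2006 = 26.747 N/mm

26.7 N/mm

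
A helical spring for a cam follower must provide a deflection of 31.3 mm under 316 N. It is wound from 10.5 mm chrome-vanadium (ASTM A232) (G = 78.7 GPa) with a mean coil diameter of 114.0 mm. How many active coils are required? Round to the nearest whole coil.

Required rate k = F/δ = 316/31.3 = 10.096 N/mm
N_a = Gd⁴/(8D³k) = (78.7×10³ × 10.5⁴)/(8 × 114.0³ × 10.096)
    = 9.56603e+08 / 1.1966e+08 = 7.994 → 8 coils

8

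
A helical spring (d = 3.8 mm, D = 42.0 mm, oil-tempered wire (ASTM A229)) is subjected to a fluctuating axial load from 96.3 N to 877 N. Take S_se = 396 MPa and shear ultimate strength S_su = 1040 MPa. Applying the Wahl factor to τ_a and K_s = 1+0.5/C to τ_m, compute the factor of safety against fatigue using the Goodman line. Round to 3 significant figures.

0.320

C = D/d = 42.0/3.8 = 11.0526; K_W = (4C−1)/(4C−4)+0.615/C = 1.1303; K_s = 1+0.5/C = 1.0452
F_a = (F_max−F_min)/2 = 390.35 N; F_m = (F_max+F_min)/2 = 486.65 N
τ_a = K_W·8F_aD/(πd³) = 1.1303 × 760.84 = 859.94 MPa
τ_m = K_s·8F_mD/(πd³) = 1.0452 × 948.54 = 991.45 MPa
Goodman: 1/n_f = τ_a/S_se + τ_m/S_su = 859.94/396 + 991.45/1040 = 2.17156 + 0.95332 = 3.1249
n_f = 1/3.1249 = 0.32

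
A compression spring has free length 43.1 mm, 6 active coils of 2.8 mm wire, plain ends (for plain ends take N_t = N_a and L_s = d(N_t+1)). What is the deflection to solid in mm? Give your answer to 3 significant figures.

23.5 mm

N_t = 6; L_s = 2.8·7 = 19.6 mm
δ_solid = L₀ − L_s = 43.1 − 19.6 = 23.5 mm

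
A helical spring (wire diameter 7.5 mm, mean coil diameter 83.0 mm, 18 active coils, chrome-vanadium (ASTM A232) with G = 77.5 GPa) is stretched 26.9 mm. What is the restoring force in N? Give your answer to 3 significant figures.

80.1 N

k = Gd⁴/(8D³N_a) = (77.5×10³)(7.5⁴)/(8·83.0³·18) = 2.9782 N/mm
F = k·δ = 2.9782 × 26.9 = 80.113 N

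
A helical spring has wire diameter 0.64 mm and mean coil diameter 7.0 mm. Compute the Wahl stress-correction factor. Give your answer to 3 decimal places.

1.132

C = D/d = 7.0/0.64 = 10.9375
K_W = (4C−1)/(4C−4) + 0.615/C = 42.750/39.750 + 0.0562 = 1.1317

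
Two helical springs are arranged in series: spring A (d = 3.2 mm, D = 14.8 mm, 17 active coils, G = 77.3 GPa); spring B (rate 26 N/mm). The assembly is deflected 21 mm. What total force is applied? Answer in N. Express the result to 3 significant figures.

226 N

k_A = Gd⁴/(8D³N_a) = (77.3×10³)(3.2⁴)/(8·14.8³·17) = 18.385 N/mm
Series: 1/k_eq = 1/18.385 + 1/26 = 0.092855; k_eq = 10.77 N/mm
F = k_eq·δ = 10.77·21 = 226.16 N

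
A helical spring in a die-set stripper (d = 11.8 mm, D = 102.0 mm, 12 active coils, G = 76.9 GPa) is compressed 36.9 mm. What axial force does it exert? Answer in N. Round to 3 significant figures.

540 N

k = Gd⁴/(8D³N_a) = (76.9×10³)(11.8⁴)/(8·102.0³·12) = 14.635 N/mm
F = k·δ = 14.635 × 36.9 = 540.02 N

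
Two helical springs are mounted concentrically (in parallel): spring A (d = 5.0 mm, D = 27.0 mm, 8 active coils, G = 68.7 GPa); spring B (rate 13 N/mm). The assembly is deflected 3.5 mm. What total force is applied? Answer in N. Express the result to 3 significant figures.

165 N

k_A = Gd⁴/(8D³N_a) = (68.7×10³)(5.0⁴)/(8·27.0³·8) = 34.085 N/mm
Parallel: k_eq = 34.085 + 13 = 47.085 N/mm
F = k_eq·δ = 47.085·3.5 = 164.8 N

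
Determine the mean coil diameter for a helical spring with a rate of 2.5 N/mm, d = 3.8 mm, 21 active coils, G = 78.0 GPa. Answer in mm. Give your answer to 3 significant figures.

D = (Gd⁴/(8N_a·k))^(1/3) = (78.0×10³·3.8⁴/(8·21·2.5))^(1/3)
  = (38724)^(1/3) = 33.8319 mm

33.8 mm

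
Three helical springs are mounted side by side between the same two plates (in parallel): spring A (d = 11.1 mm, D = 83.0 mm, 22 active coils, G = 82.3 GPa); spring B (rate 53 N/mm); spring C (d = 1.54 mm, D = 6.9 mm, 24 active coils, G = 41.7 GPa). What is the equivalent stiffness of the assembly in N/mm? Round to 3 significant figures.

k_A = Gd⁴/(8D³N_a) = (82.3×10³)(11.1⁴)/(8·83.0³·22) = 12.415 N/mm
k_C = Gd⁴/(8D³N_a) = (41.7×10³)(1.54⁴)/(8·6.9³·24) = 3.7185 N/mm
Parallel: k_eq = 12.415 + 53 + 3.7185 = 69.133 N/mm

69.1 N/mm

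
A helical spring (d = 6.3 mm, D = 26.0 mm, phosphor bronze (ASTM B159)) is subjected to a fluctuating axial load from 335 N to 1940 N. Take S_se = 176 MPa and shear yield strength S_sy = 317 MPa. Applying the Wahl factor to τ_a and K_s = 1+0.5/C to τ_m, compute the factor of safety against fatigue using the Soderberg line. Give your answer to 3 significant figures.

C = D/d = 26.0/6.3 = 4.1270; K_W = (4C−1)/(4C−4)+0.615/C = 1.3889; K_s = 1+0.5/C = 1.1212
F_a = (F_max−F_min)/2 = 802.5 N; F_m = (F_max+F_min)/2 = 1137.5 N
τ_a = K_W·8F_aD/(πd³) = 1.3889 × 212.49 = 295.12 MPa
τ_m = K_s·8F_mD/(πd³) = 1.1212 × 301.19 = 337.68 MPa
Soderberg: 1/n_f = τ_a/S_se + τ_m/S_sy = 295.12/176 + 337.68/317 = 1.67681 + 1.06524 = 2.7421
n_f = 1/2.7421 = 0.3647

0.365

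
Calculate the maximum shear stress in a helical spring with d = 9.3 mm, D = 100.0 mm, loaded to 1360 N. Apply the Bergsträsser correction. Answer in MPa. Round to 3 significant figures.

484 MPa

Spring index C = D/d = 100.0/9.3 = 10.7527
K_B = (4C+2)/(4C−3) = 45.011/40.011 = 1.1250
τ₀ = 8FD/(πd³) = 8·1360·100.0/(π·9.3³) = 1.088e+06/2527 = 430.56 MPa
τ_max = K·τ₀ = 1.1250 × 430.56 = 484.36 MPa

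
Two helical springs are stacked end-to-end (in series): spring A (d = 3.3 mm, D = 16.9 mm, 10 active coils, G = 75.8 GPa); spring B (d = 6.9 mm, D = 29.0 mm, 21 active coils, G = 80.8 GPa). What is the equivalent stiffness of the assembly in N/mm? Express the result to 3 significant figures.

k_A = Gd⁴/(8D³N_a) = (75.8×10³)(3.3⁴)/(8·16.9³·10) = 23.28 N/mm
k_B = Gd⁴/(8D³N_a) = (80.8×10³)(6.9⁴)/(8·29.0³·21) = 44.7 N/mm
Series: 1/k_eq = 1/23.28 + 1/44.7 = 0.065328; k_eq = 15.307 N/mm

15.3 N/mm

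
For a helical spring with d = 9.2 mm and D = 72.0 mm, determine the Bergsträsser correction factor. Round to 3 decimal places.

1.177

C = D/d = 72.0/9.2 = 7.8261
K_B = (4C+2)/(4C−3) = 33.304/28.304 = 1.1767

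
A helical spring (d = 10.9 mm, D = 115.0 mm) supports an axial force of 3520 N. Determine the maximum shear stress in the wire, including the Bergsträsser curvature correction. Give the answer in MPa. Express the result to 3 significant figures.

Spring index C = D/d = 115.0/10.9 = 10.5505
K_B = (4C+2)/(4C−3) = 44.202/39.202 = 1.1275
τ₀ = 8FD/(πd³) = 8·3520·115.0/(π·10.9³) = 3.2384e+06/4068.5 = 795.98 MPa
τ_max = K·τ₀ = 1.1275 × 795.98 = 897.5 MPa

898 MPa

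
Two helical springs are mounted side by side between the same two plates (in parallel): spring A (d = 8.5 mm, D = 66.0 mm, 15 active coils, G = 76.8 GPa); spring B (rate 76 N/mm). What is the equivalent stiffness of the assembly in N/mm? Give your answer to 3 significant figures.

k_A = Gd⁴/(8D³N_a) = (76.8×10³)(8.5⁴)/(8·66.0³·15) = 11.62 N/mm
Parallel: k_eq = 11.62 + 76 = 87.62 N/mm

87.6 N/mm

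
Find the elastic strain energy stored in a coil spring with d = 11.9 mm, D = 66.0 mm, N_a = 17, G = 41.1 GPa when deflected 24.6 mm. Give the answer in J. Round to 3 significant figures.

6.38 J

k = Gd⁴/(8D³N_a) = (41.1×10³)(11.9⁴)/(8·66.0³·17) = 21.079 N/mm
U = ½kδ² = 0.5 × 21.079 × 24.6² = 6378.2 N·mm = 6.3782 J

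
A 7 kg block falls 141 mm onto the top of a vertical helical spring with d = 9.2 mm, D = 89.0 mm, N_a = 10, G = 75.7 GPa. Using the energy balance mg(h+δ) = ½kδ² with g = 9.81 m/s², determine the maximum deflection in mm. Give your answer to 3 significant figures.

52.6 mm

k = Gd⁴/(8D³N_a) = (75.7×10³)(9.2⁴)/(8·89.0³·10) = 9.6158 N/mm
W = mg = 7 × 9.81 = 68.67 N
½kδ² − Wδ − Wh = 0 → δ = (W + √(W² + 2kWh))/k
δ = (68.67 + √(4715.6 + 186210))/9.6158 = (68.67 + 436.95)/9.6158 = 52.582 mm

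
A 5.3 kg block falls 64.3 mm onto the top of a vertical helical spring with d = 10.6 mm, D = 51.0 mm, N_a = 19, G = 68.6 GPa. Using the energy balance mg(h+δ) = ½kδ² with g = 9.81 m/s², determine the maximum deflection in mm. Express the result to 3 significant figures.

k = Gd⁴/(8D³N_a) = (68.6×10³)(10.6⁴)/(8·51.0³·19) = 42.953 N/mm
W = mg = 5.3 × 9.81 = 51.993 N
½kδ² − Wδ − Wh = 0 → δ = (W + √(W² + 2kWh))/k
δ = (51.993 + √(2703.3 + 287197))/42.953 = (51.993 + 538.42)/42.953 = 13.746 mm

13.7 mm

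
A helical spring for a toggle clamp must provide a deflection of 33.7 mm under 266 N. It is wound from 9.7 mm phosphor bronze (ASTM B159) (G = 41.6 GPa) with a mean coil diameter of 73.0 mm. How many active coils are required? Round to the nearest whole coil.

15

Required rate k = F/δ = 266/33.7 = 7.8932 N/mm
N_a = Gd⁴/(8D³k) = (41.6×10³ × 9.7⁴)/(8 × 73.0³ × 7.8932)
    = 3.68282e+08 / 2.45646e+07 = 14.99 → 15 coils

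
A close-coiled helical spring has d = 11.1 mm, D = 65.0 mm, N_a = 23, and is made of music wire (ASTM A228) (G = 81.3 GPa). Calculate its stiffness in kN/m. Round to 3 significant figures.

k = Gd⁴/(8D³N_a) = (81.3×10³ × 11.1⁴) / (8 × 65.0³ × 23)
  = 1.23419e+09 / 5.0531e+07 = 24.424 N/mm

24.4 kN/m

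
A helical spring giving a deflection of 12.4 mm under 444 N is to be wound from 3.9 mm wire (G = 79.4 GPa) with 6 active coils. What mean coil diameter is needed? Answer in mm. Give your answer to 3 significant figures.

22.0 mm

Required rate k = F/δ = 444/12.4 = 35.806 N/mm
D = (Gd⁴/(8N_a·k))^(1/3) = (79.4×10³·3.9⁴/(8·6·35.806))^(1/3)
  = (10687.5)^(1/3) = 22.0272 mm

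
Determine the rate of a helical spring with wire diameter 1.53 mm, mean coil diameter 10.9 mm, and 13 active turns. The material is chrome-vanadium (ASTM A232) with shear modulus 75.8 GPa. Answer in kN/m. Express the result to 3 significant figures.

k = Gd⁴/(8D³N_a) = (75.8×10³ × 1.53⁴) / (8 × 10.9³ × 13)
  = 415370 / 134683 = 3.0841 N/mm

3.08 kN/m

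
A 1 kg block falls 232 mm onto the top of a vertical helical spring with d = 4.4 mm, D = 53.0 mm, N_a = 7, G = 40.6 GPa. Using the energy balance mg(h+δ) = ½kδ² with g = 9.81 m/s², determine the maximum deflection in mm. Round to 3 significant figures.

55.6 mm

k = Gd⁴/(8D³N_a) = (40.6×10³)(4.4⁴)/(8·53.0³·7) = 1.8252 N/mm
W = mg = 1 × 9.81 = 9.81 N
½kδ² − Wδ − Wh = 0 → δ = (W + √(W² + 2kWh))/k
δ = (9.81 + √(96.236 + 8308.22))/1.8252 = (9.81 + 91.676)/1.8252 = 55.601 mm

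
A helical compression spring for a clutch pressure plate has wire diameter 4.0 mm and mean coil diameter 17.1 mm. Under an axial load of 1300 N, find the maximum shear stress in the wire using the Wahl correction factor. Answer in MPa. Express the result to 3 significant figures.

1210 MPa

Spring index C = D/d = 17.1/4.0 = 4.2750
K_W = (4C−1)/(4C−4) + 0.615/C = 16.100/13.100 + 0.1439 = 1.3729
τ₀ = 8FD/(πd³) = 8·1300·17.1/(π·4.0³) = 177840/201.06 = 884.5 MPa
τ_max = K·τ₀ = 1.3729 × 884.5 = 1214.3 MPa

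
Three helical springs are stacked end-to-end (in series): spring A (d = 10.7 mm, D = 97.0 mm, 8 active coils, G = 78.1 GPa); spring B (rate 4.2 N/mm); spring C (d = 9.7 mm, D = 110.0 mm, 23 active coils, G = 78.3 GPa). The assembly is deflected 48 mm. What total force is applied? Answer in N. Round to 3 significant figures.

k_A = Gd⁴/(8D³N_a) = (78.1×10³)(10.7⁴)/(8·97.0³·8) = 17.526 N/mm
k_C = Gd⁴/(8D³N_a) = (78.3×10³)(9.7⁴)/(8·110.0³·23) = 2.8304 N/mm
Series: 1/k_eq = 1/17.526 + 1/4.2 + 1/2.8304 = 0.64846; k_eq = 1.5421 N/mm
F = k_eq·δ = 1.5421·48 = 74.022 N

74.0 N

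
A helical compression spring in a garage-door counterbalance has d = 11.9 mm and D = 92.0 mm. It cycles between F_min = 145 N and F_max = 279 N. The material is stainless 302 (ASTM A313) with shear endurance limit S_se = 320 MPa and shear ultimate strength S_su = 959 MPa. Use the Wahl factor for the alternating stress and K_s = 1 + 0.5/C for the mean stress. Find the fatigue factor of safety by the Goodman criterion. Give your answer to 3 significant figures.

C = D/d = 92.0/11.9 = 7.7311; K_W = (4C−1)/(4C−4)+0.615/C = 1.1910; K_s = 1+0.5/C = 1.0647
F_a = (F_max−F_min)/2 = 67 N; F_m = (F_max+F_min)/2 = 212 N
τ_a = K_W·8F_aD/(πd³) = 1.1910 × 9.3145 = 11.093 MPa
τ_m = K_s·8F_mD/(πd³) = 1.0647 × 29.473 = 31.379 MPa
Goodman: 1/n_f = τ_a/S_se + τ_m/S_su = 11.093/320 + 31.379/959 = 0.03467 + 0.03272 = 0.067387
n_f = 1/0.067387 = 14.84

14.8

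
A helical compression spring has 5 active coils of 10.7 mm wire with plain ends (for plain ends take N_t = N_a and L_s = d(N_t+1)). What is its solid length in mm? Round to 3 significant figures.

64.2 mm

plain ends: N_t = N_a = 5
L_s = d·(N_t+1) = 10.7 × 6 = 64.2 mm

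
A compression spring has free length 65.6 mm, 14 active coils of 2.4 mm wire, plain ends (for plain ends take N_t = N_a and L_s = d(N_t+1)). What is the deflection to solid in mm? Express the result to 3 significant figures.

29.6 mm

N_t = 14; L_s = 2.4·15 = 36 mm
δ_solid = L₀ − L_s = 65.6 − 36 = 29.6 mm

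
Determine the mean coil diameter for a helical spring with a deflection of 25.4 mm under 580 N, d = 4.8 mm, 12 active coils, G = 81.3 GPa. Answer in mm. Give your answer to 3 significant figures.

Required rate k = F/δ = 580/25.4 = 22.835 N/mm
D = (Gd⁴/(8N_a·k))^(1/3) = (81.3×10³·4.8⁴/(8·12·22.835))^(1/3)
  = (19687.5)^(1/3) = 27.0020 mm

27.0 mm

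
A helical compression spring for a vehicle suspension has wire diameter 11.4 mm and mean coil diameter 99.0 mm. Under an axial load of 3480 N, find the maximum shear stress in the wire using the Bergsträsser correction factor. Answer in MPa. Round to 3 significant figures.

Spring index C = D/d = 99.0/11.4 = 8.6842
K_B = (4C+2)/(4C−3) = 36.737/31.737 = 1.1575
τ₀ = 8FD/(πd³) = 8·3480·99.0/(π·11.4³) = 2.75616e+06/4654.4 = 592.16 MPa
τ_max = K·τ₀ = 1.1575 × 592.16 = 685.45 MPa

685 MPa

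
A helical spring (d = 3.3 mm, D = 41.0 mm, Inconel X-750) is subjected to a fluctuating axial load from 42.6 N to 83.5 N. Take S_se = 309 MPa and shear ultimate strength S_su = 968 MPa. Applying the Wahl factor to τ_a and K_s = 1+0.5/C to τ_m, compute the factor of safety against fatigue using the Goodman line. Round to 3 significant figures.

C = D/d = 41.0/3.3 = 12.4242; K_W = (4C−1)/(4C−4)+0.615/C = 1.1151; K_s = 1+0.5/C = 1.0402
F_a = (F_max−F_min)/2 = 20.45 N; F_m = (F_max+F_min)/2 = 63.05 N
τ_a = K_W·8F_aD/(πd³) = 1.1151 × 59.412 = 66.253 MPa
τ_m = K_s·8F_mD/(πd³) = 1.0402 × 183.18 = 190.55 MPa
Goodman: 1/n_f = τ_a/S_se + τ_m/S_su = 66.253/309 + 190.55/968 = 0.21441 + 0.19685 = 0.41126
n_f = 1/0.41126 = 2.432

2.43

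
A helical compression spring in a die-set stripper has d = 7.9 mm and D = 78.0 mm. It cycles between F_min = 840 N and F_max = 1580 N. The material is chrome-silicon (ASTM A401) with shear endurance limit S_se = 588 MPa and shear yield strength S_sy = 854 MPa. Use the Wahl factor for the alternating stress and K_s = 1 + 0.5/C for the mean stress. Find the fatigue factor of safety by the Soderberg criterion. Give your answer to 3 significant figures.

1.12

C = D/d = 78.0/7.9 = 9.8734; K_W = (4C−1)/(4C−4)+0.615/C = 1.1468; K_s = 1+0.5/C = 1.0506
F_a = (F_max−F_min)/2 = 370 N; F_m = (F_max+F_min)/2 = 1210 N
τ_a = K_W·8F_aD/(πd³) = 1.1468 × 149.06 = 170.94 MPa
τ_m = K_s·8F_mD/(πd³) = 1.0506 × 487.46 = 512.15 MPa
Soderberg: 1/n_f = τ_a/S_se + τ_m/S_sy = 170.94/588 + 512.15/854 = 0.29072 + 0.59970 = 0.89042
n_f = 1/0.89042 = 1.123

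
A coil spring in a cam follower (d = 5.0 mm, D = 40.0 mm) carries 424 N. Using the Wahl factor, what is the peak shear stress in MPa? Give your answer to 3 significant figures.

409 MPa

Spring index C = D/d = 40.0/5.0 = 8.0000
K_W = (4C−1)/(4C−4) + 0.615/C = 31.000/28.000 + 0.0769 = 1.1840
τ₀ = 8FD/(πd³) = 8·424·40.0/(π·5.0³) = 135680/392.7 = 345.51 MPa
τ_max = K·τ₀ = 1.1840 × 345.51 = 409.09 MPa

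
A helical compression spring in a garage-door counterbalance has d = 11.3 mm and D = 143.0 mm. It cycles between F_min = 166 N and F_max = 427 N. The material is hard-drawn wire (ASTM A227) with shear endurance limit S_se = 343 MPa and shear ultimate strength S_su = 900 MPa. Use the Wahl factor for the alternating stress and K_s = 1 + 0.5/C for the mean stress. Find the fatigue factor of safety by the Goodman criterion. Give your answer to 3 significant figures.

C = D/d = 143.0/11.3 = 12.6549; K_W = (4C−1)/(4C−4)+0.615/C = 1.1129; K_s = 1+0.5/C = 1.0395
F_a = (F_max−F_min)/2 = 130.5 N; F_m = (F_max+F_min)/2 = 296.5 N
τ_a = K_W·8F_aD/(πd³) = 1.1129 × 32.935 = 36.654 MPa
τ_m = K_s·8F_mD/(πd³) = 1.0395 × 74.828 = 77.785 MPa
Goodman: 1/n_f = τ_a/S_se + τ_m/S_su = 36.654/343 + 77.785/900 = 0.10686 + 0.08643 = 0.19329
n_f = 1/0.19329 = 5.174

5.17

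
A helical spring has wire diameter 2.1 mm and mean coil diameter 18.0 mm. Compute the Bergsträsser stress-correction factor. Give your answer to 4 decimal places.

1.1598

C = D/d = 18.0/2.1 = 8.5714
K_B = (4C+2)/(4C−3) = 36.286/31.286 = 1.1598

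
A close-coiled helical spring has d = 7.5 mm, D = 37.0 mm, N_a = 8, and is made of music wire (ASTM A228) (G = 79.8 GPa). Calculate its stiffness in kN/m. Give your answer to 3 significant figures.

77.9 kN/m

k = Gd⁴/(8D³N_a) = (79.8×10³ × 7.5⁴) / (8 × 37.0³ × 8)
  = 2.52492e+08 / 3.24179e+06 = 77.887 N/mm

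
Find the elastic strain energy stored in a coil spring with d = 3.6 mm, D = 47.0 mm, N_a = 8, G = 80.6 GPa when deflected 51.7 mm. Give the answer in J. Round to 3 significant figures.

2.72 J

k = Gd⁴/(8D³N_a) = (80.6×10³)(3.6⁴)/(8·47.0³·8) = 2.0374 N/mm
U = ½kδ² = 0.5 × 2.0374 × 51.7² = 2722.8 N·mm = 2.7228 J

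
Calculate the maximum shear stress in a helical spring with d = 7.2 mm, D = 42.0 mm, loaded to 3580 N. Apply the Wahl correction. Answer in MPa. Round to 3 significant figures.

Spring index C = D/d = 42.0/7.2 = 5.8333
K_W = (4C−1)/(4C−4) + 0.615/C = 22.333/19.333 + 0.1054 = 1.2606
τ₀ = 8FD/(πd³) = 8·3580·42.0/(π·7.2³) = 1.20288e+06/1172.6 = 1025.8 MPa
τ_max = K·τ₀ = 1.2606 × 1025.8 = 1293.2 MPa

1290 MPa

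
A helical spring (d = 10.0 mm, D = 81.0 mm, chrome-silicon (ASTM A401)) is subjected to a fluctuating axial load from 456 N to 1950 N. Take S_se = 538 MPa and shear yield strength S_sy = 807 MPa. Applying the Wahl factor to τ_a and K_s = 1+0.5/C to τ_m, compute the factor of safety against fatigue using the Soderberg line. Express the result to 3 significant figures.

1.50

C = D/d = 81.0/10.0 = 8.1000; K_W = (4C−1)/(4C−4)+0.615/C = 1.1816; K_s = 1+0.5/C = 1.0617
F_a = (F_max−F_min)/2 = 747 N; F_m = (F_max+F_min)/2 = 1203 N
τ_a = K_W·8F_aD/(πd³) = 1.1816 × 154.08 = 182.05 MPa
τ_m = K_s·8F_mD/(πd³) = 1.0617 × 248.14 = 263.45 MPa
Soderberg: 1/n_f = τ_a/S_se + τ_m/S_sy = 182.05/538 + 263.45/807 = 0.33839 + 0.32646 = 0.66485
n_f = 1/0.66485 = 1.504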